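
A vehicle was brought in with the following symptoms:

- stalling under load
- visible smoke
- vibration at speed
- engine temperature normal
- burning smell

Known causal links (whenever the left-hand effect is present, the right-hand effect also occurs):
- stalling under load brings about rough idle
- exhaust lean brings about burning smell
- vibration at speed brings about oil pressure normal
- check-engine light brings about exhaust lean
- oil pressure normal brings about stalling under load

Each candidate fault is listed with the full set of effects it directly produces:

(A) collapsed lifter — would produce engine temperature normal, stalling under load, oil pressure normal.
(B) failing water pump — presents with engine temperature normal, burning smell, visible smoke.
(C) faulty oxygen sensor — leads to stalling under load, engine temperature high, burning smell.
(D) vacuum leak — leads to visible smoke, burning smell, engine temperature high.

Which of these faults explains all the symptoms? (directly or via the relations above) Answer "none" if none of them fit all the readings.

none

Per-candidate check:
(A) collapsed lifter — stalling under load yes; visible smoke NO; vibration at speed NO; engine temperature normal yes; burning smell NO
(B) failing water pump — does not account for stalling under load, vibration at speed
(C) faulty oxygen sensor — fails on visible smoke, vibration at speed, engine temperature normal (predicts engine temperature high, not engine temperature normal)
(D) vacuum leak — fails on stalling under load, vibration at speed, engine temperature normal (predicts engine temperature high, not engine temperature normal)
None of the listed candidates fits everything.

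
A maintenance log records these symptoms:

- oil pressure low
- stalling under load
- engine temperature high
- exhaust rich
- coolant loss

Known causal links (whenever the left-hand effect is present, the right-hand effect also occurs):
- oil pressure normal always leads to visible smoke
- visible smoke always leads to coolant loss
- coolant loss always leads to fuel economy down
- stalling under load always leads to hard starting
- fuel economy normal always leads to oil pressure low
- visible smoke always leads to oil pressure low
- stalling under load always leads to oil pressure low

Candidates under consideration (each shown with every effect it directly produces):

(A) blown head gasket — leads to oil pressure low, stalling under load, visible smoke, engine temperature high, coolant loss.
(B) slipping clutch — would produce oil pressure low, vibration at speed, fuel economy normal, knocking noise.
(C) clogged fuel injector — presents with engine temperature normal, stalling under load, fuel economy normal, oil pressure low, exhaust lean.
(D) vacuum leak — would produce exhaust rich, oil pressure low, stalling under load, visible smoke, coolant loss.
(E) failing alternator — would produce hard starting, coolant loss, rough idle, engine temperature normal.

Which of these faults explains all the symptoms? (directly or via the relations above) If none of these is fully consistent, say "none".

Per-candidate check:
(A) blown head gasket — does not account for exhaust rich
(B) slipping clutch — oil pressure low +; stalling under load -; engine temperature high -; exhaust rich -; coolant loss -
(C) clogged fuel injector — oil pressure low +; stalling under load +; engine temperature high -; exhaust rich -; coolant loss -
(D) vacuum leak — does not account for engine temperature high
(E) failing alternator — oil pressure low -; stalling under load -; engine temperature high -; exhaust rich -; coolant loss +
No candidate is consistent with all observations.

none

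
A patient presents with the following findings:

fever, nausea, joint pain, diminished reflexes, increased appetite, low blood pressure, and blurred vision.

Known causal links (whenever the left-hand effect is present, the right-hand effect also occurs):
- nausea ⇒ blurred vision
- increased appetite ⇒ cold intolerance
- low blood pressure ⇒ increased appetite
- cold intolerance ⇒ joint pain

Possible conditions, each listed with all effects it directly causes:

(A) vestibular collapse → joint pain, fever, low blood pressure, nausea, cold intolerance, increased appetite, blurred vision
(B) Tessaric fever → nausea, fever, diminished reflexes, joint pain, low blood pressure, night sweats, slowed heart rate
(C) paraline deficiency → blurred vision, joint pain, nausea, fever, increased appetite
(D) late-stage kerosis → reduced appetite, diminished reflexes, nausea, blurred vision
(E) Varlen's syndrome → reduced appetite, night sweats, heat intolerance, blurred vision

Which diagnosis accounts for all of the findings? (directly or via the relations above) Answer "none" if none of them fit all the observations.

Testing each hypothesis:
(A) vestibular collapse — fever match; nausea match; joint pain match; diminished reflexes miss; increased appetite match; low blood pressure match; blurred vision match
(B) Tessaric fever — fever match; nausea match; joint pain match; diminished reflexes match; increased appetite match (via low blood pressure → increased appetite); low blood pressure match; blurred vision match (via nausea → blurred vision)
(C) paraline deficiency — does not account for diminished reflexes, low blood pressure
(D) late-stage kerosis — fever miss; nausea match; joint pain miss; diminished reflexes match; increased appetite miss; low blood pressure miss; blurred vision match
(E) Varlen's syndrome — fails on fever, nausea, joint pain, diminished reflexes, increased appetite, low blood pressure (predicts reduced appetite, not increased appetite)
(B) alone accounts for all the evidence.

B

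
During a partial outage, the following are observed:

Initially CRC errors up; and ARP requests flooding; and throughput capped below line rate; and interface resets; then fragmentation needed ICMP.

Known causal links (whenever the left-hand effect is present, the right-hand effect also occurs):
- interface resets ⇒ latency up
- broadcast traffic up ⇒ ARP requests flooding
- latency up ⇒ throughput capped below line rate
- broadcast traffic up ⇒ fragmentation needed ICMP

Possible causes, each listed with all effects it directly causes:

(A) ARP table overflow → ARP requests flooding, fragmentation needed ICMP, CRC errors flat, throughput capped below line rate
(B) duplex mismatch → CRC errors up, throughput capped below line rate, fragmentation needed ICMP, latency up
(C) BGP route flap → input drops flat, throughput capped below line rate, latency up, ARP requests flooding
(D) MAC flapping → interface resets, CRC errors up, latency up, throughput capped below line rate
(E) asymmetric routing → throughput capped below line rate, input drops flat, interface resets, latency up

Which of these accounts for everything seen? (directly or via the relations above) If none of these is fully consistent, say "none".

Per-candidate check:
(A) ARP table overflow — fails on CRC errors up, interface resets (predicts CRC errors flat, not CRC errors up)
(B) duplex mismatch — does not account for ARP requests flooding, interface resets
(C) BGP route flap — CRC errors up miss; ARP requests flooding match; throughput capped below line rate match; interface resets miss; fragmentation needed ICMP miss
(D) MAC flapping — does not account for ARP requests flooding, fragmentation needed ICMP
(E) asymmetric routing — does not account for CRC errors up, ARP requests flooding, fragmentation needed ICMP
Every candidate fails on at least one observation.

none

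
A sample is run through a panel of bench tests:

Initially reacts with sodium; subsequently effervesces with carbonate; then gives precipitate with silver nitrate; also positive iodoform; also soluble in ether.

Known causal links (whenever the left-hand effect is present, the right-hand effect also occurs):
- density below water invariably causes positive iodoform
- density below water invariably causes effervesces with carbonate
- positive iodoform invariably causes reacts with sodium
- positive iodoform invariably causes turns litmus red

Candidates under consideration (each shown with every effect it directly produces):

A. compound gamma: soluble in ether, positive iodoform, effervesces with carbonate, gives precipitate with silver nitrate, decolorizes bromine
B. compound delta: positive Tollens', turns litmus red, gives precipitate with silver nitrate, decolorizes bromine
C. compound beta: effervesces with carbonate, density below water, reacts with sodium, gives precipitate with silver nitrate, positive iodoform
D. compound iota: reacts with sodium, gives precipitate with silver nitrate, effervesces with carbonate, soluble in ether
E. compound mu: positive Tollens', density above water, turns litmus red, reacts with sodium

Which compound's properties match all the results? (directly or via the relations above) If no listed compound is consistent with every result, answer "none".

Checking each candidate against the observations:
(A) compound gamma — reacts with sodium match (through positive iodoform → reacts with sodium); effervesces with carbonate match; gives precipitate with silver nitrate match; positive iodoform match; soluble in ether match
(B) compound delta — does not account for reacts with sodium, effervesces with carbonate, positive iodoform, soluble in ether
(C) compound beta — reacts with sodium match; effervesces with carbonate match; gives precipitate with silver nitrate match; positive iodoform match; soluble in ether miss
(D) compound iota — reacts with sodium match; effervesces with carbonate match; gives precipitate with silver nitrate match; positive iodoform miss; soluble in ether match
(E) compound mu — reacts with sodium match; effervesces with carbonate miss; gives precipitate with silver nitrate miss; positive iodoform miss; soluble in ether miss
(A) is the only candidate with no mismatches.

A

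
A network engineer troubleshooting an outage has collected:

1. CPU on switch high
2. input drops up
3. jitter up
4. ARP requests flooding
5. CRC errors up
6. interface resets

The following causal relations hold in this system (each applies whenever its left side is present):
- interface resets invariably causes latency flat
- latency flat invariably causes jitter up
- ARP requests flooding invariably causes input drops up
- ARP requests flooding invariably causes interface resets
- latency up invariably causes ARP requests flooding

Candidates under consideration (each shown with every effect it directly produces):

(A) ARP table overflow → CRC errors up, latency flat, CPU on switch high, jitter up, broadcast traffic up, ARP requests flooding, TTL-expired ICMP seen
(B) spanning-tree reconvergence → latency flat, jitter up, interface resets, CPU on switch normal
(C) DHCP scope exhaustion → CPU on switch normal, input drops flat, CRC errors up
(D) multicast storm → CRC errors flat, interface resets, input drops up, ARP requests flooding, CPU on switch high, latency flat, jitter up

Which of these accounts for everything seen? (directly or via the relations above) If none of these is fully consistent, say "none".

A

Per-candidate check:
(A) ARP table overflow — CPU on switch high yes; input drops up yes (by ARP requests flooding → input drops up); jitter up yes; ARP requests flooding yes; CRC errors up yes; interface resets yes (by ARP requests flooding → interface resets)
(B) spanning-tree reconvergence — CPU on switch high NO; input drops up NO; jitter up yes; ARP requests flooding NO; CRC errors up NO; interface resets yes
(C) DHCP scope exhaustion — CPU on switch high NO; input drops up NO; jitter up NO; ARP requests flooding NO; CRC errors up yes; interface resets NO
(D) multicast storm — CPU on switch high yes; input drops up yes; jitter up yes; ARP requests flooding yes; CRC errors up NO; interface resets yes
Only (A) is consistent with every observation.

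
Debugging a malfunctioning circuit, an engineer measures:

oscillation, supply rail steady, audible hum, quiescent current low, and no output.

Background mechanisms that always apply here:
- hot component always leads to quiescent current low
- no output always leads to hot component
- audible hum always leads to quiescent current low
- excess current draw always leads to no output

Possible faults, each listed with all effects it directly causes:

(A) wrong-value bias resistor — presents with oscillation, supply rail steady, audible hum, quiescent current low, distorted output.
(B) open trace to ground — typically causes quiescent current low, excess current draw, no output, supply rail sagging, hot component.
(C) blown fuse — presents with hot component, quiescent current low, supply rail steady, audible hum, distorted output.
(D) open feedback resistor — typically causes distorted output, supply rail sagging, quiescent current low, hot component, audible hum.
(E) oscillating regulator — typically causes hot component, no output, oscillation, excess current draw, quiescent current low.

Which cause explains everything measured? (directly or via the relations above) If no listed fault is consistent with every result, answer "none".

Testing each hypothesis:
(A) wrong-value bias resistor — does not account for no output
(B) open trace to ground — oscillation miss; supply rail steady miss; audible hum miss; quiescent current low match; no output match
(C) blown fuse — oscillation miss; supply rail steady match; audible hum match; quiescent current low match; no output miss
(D) open feedback resistor — oscillation miss; supply rail steady miss; audible hum match; quiescent current low match; no output miss
(E) oscillating regulator — does not account for supply rail steady, audible hum
No candidate is consistent with all observations.

none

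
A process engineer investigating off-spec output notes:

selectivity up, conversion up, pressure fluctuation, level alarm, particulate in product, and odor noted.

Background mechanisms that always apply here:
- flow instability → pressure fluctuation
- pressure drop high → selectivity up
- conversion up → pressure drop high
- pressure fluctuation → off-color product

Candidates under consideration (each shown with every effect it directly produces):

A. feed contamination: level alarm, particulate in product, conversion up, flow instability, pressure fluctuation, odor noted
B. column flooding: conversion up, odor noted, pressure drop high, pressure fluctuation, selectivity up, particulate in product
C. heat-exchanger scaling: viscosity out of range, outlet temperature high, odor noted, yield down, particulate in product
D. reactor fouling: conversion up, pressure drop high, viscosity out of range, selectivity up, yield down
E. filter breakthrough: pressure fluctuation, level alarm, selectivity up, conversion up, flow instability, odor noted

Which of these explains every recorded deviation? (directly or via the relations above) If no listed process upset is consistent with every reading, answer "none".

A

Per-candidate check:
(A) feed contamination — selectivity up + (via conversion up → pressure drop high → selectivity up); conversion up +; pressure fluctuation +; level alarm +; particulate in product +; odor noted +
(B) column flooding — selectivity up +; conversion up +; pressure fluctuation +; level alarm -; particulate in product +; odor noted +
(C) heat-exchanger scaling — does not account for selectivity up, conversion up, pressure fluctuation, level alarm
(D) reactor fouling — does not account for pressure fluctuation, level alarm, particulate in product, odor noted
(E) filter breakthrough — does not account for particulate in product
(A) is the only candidate with no mismatches.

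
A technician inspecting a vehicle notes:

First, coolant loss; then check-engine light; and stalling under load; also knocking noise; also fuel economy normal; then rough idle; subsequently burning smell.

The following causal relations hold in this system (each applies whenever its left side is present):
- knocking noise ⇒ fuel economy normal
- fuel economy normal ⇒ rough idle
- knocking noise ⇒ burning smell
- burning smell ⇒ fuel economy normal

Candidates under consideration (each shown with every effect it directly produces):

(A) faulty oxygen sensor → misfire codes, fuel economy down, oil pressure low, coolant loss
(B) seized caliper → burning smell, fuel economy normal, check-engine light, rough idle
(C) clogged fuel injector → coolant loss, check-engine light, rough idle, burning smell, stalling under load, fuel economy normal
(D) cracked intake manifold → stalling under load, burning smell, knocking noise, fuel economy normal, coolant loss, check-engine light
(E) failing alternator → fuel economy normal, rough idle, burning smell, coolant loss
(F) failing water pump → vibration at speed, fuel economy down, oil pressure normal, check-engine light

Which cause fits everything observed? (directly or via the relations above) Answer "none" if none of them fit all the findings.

D

Per-candidate check:
(A) faulty oxygen sensor — coolant loss match; check-engine light miss; stalling under load miss; knocking noise miss; fuel economy normal miss; rough idle miss; burning smell miss
(B) seized caliper — coolant loss miss; check-engine light match; stalling under load miss; knocking noise miss; fuel economy normal match; rough idle match; burning smell match
(C) clogged fuel injector — coolant loss match; check-engine light match; stalling under load match; knocking noise miss; fuel economy normal match; rough idle match; burning smell match
(D) cracked intake manifold — accounts for every observation (rough idle by fuel economy normal → rough idle)
(E) failing alternator — does not account for check-engine light, stalling under load, knocking noise
(F) failing water pump — fails on coolant loss, stalling under load, knocking noise, fuel economy normal, rough idle, burning smell (predicts fuel economy down, not fuel economy normal)
Only (D) is consistent with every observation.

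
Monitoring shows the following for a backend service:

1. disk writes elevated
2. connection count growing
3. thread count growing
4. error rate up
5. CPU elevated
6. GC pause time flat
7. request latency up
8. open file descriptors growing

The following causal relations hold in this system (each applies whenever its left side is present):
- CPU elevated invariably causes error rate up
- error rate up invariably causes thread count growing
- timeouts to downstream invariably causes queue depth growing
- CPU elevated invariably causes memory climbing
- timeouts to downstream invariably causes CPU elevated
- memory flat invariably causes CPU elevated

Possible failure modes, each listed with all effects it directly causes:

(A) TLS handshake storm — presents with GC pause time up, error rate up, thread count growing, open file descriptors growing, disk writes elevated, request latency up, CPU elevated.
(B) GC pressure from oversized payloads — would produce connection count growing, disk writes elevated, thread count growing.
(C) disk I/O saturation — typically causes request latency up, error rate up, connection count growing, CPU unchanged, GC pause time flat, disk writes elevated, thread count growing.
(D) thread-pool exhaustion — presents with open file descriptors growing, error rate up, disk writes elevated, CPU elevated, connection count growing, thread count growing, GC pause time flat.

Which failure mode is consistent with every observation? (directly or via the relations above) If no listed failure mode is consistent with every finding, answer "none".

none

Testing each hypothesis:
(A) TLS handshake storm — disk writes elevated +; connection count growing -; thread count growing +; error rate up +; CPU elevated +; GC pause time flat -; request latency up +; open file descriptors growing +
(B) GC pressure from oversized payloads — does not account for error rate up, CPU elevated, GC pause time flat, request latency up, open file descriptors growing
(C) disk I/O saturation — fails on CPU elevated, open file descriptors growing (predicts CPU unchanged, not CPU elevated)
(D) thread-pool exhaustion — disk writes elevated +; connection count growing +; thread count growing +; error rate up +; CPU elevated +; GC pause time flat +; request latency up -; open file descriptors growing +
None of the listed candidates fits everything.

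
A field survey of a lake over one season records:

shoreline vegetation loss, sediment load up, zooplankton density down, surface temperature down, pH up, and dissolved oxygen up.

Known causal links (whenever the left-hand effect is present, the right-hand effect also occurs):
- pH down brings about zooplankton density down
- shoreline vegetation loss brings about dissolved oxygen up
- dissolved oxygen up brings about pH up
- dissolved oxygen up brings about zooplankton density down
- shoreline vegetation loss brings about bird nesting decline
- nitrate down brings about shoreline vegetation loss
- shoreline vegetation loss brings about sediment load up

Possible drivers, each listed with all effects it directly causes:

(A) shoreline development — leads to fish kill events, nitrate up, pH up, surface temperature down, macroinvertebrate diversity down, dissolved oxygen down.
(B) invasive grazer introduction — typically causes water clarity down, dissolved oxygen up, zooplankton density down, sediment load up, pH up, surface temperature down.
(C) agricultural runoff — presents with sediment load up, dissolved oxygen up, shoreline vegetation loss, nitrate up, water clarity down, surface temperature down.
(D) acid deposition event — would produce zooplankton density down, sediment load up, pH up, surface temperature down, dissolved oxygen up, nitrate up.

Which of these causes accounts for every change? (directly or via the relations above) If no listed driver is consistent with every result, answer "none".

C

Testing each hypothesis:
(A) shoreline development — shoreline vegetation loss miss; sediment load up miss; zooplankton density down miss; surface temperature down match; pH up match; dissolved oxygen up miss
(B) invasive grazer introduction — shoreline vegetation loss miss; sediment load up match; zooplankton density down match; surface temperature down match; pH up match; dissolved oxygen up match
(C) agricultural runoff — shoreline vegetation loss match; sediment load up match; zooplankton density down match (through dissolved oxygen up → zooplankton density down); surface temperature down match; pH up match (through dissolved oxygen up → pH up); dissolved oxygen up match
(D) acid deposition event — does not account for shoreline vegetation loss
(C) is the only candidate with no mismatches.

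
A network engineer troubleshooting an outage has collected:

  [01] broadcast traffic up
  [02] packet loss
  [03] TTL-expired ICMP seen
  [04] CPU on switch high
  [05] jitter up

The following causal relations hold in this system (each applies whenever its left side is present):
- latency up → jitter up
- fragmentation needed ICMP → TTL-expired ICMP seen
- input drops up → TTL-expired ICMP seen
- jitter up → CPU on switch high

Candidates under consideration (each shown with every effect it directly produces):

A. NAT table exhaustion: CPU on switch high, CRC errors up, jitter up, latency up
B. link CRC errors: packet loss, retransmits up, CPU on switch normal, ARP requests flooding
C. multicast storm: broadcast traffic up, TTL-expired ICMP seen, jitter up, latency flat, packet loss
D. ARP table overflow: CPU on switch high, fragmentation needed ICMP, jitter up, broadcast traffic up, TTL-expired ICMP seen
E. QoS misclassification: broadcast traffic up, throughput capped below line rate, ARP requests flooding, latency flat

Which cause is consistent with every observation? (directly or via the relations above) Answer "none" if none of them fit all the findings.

For each candidate, compare predicted effects to what was observed:
(A) NAT table exhaustion — broadcast traffic up -; packet loss -; TTL-expired ICMP seen -; CPU on switch high +; jitter up +
(B) link CRC errors — broadcast traffic up -; packet loss +; TTL-expired ICMP seen -; CPU on switch high -; jitter up -
(C) multicast storm — broadcast traffic up +; packet loss +; TTL-expired ICMP seen +; CPU on switch high + (via jitter up → CPU on switch high); jitter up +
(D) ARP table overflow — broadcast traffic up +; packet loss -; TTL-expired ICMP seen +; CPU on switch high +; jitter up +
(E) QoS misclassification — broadcast traffic up +; packet loss -; TTL-expired ICMP seen -; CPU on switch high -; jitter up -
(C) is the only candidate with no mismatches.

C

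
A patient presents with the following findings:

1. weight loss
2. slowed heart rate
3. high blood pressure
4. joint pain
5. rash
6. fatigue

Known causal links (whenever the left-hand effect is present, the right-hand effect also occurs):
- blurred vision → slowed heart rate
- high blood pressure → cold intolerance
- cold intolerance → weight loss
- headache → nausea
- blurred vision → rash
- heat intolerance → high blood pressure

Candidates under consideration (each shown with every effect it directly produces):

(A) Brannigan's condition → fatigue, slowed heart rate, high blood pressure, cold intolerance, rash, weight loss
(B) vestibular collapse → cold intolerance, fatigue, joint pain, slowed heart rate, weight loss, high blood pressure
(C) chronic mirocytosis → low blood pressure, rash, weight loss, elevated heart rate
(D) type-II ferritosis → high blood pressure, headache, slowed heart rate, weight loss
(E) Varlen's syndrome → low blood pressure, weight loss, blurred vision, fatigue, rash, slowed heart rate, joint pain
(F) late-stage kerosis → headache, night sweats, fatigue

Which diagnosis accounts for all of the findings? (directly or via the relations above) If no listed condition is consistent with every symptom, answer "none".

none

Checking each candidate against the observations:
(A) Brannigan's condition — weight loss +; slowed heart rate +; high blood pressure +; joint pain -; rash +; fatigue +
(B) vestibular collapse — weight loss +; slowed heart rate +; high blood pressure +; joint pain +; rash -; fatigue +
(C) chronic mirocytosis — fails on slowed heart rate, high blood pressure, joint pain, fatigue (predicts elevated heart rate, not slowed heart rate; predicts low blood pressure, not high blood pressure)
(D) type-II ferritosis — weight loss +; slowed heart rate +; high blood pressure +; joint pain -; rash -; fatigue -
(E) Varlen's syndrome — weight loss +; slowed heart rate +; high blood pressure -; joint pain +; rash +; fatigue +
(F) late-stage kerosis — weight loss -; slowed heart rate -; high blood pressure -; joint pain -; rash -; fatigue +
No candidate is consistent with all observations.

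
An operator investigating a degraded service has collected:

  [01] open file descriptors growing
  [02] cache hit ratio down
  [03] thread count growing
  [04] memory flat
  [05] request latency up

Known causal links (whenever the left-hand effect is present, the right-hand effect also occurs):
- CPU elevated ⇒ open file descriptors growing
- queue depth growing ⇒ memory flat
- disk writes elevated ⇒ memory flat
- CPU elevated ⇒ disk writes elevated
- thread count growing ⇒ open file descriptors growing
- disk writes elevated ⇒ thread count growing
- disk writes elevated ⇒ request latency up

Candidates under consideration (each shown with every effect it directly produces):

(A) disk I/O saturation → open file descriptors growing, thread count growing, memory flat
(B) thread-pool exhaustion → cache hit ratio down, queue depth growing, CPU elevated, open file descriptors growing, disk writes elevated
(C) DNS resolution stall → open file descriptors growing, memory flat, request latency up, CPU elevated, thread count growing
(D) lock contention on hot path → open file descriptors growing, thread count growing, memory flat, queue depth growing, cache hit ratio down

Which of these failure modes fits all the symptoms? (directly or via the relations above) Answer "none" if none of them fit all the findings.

B

Testing each hypothesis:
(A) disk I/O saturation — open file descriptors growing yes; cache hit ratio down NO; thread count growing yes; memory flat yes; request latency up NO
(B) thread-pool exhaustion — open file descriptors growing yes; cache hit ratio down yes; thread count growing yes (via disk writes elevated → thread count growing); memory flat yes (via queue depth growing → memory flat); request latency up yes (via disk writes elevated → request latency up)
(C) DNS resolution stall — open file descriptors growing yes; cache hit ratio down NO; thread count growing yes; memory flat yes; request latency up yes
(D) lock contention on hot path — open file descriptors growing yes; cache hit ratio down yes; thread count growing yes; memory flat yes; request latency up NO
(B) is the only candidate with no mismatches.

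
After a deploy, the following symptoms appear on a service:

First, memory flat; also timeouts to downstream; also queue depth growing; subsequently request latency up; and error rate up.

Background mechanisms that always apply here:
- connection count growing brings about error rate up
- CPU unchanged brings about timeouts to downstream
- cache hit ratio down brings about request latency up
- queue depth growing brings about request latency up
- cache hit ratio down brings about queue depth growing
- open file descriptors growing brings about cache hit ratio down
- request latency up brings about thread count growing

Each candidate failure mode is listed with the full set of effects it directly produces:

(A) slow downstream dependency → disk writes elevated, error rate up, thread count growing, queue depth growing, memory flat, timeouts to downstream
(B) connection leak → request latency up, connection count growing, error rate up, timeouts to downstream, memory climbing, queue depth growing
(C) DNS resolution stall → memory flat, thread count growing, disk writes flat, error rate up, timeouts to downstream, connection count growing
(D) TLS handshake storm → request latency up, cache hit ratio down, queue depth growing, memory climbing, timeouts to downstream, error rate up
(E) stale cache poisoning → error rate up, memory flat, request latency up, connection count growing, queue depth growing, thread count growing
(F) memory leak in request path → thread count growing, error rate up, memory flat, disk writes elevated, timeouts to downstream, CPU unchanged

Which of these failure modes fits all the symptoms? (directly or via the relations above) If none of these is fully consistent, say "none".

A

Per-candidate check:
(A) slow downstream dependency — accounts for every observation (request latency up by queue depth growing → request latency up)
(B) connection leak — fails on memory flat (predicts memory climbing, not memory flat)
(C) DNS resolution stall — memory flat match; timeouts to downstream match; queue depth growing miss; request latency up miss; error rate up match
(D) TLS handshake storm — memory flat miss; timeouts to downstream match; queue depth growing match; request latency up match; error rate up match
(E) stale cache poisoning — memory flat match; timeouts to downstream miss; queue depth growing match; request latency up match; error rate up match
(F) memory leak in request path — does not account for queue depth growing, request latency up
(A) alone accounts for all the evidence.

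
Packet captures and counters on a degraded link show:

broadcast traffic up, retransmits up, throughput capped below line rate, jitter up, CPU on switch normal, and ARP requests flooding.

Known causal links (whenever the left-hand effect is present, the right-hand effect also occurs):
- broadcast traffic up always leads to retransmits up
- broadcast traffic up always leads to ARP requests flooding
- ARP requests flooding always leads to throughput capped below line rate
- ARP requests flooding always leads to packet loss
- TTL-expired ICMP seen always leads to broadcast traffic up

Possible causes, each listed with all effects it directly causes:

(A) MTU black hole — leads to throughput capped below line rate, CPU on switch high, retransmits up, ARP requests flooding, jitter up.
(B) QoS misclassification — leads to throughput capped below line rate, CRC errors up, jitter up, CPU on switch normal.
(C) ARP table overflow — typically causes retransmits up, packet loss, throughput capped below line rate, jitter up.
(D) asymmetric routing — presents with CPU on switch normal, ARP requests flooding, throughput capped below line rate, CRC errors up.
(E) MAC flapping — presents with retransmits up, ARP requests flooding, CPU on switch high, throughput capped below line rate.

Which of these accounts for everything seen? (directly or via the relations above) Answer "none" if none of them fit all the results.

Checking each candidate against the observations:
(A) MTU black hole — broadcast traffic up miss; retransmits up match; throughput capped below line rate match; jitter up match; CPU on switch normal miss; ARP requests flooding match
(B) QoS misclassification — does not account for broadcast traffic up, retransmits up, ARP requests flooding
(C) ARP table overflow — does not account for broadcast traffic up, CPU on switch normal, ARP requests flooding
(D) asymmetric routing — broadcast traffic up miss; retransmits up miss; throughput capped below line rate match; jitter up miss; CPU on switch normal match; ARP requests flooding match
(E) MAC flapping — broadcast traffic up miss; retransmits up match; throughput capped below line rate match; jitter up miss; CPU on switch normal miss; ARP requests flooding match
No candidate is consistent with all observations.

none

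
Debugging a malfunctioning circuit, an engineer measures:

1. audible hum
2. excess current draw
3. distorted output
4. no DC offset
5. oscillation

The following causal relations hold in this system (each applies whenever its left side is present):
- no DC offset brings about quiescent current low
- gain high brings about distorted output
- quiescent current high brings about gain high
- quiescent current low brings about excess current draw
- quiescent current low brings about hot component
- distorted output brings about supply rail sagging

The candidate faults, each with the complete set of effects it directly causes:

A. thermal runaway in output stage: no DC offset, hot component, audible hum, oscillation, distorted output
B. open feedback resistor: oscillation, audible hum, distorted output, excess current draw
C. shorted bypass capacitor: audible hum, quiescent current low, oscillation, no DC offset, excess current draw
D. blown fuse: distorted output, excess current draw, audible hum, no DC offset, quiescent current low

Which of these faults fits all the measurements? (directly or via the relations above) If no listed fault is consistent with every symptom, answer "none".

Per-candidate check:
(A) thermal runaway in output stage — accounts for every observation (excess current draw via no DC offset → quiescent current low → excess current draw)
(B) open feedback resistor — audible hum ✓; excess current draw ✓; distorted output ✓; no DC offset ✗; oscillation ✓
(C) shorted bypass capacitor — does not account for distorted output
(D) blown fuse — does not account for oscillation
(A) is the only candidate with no mismatches.

A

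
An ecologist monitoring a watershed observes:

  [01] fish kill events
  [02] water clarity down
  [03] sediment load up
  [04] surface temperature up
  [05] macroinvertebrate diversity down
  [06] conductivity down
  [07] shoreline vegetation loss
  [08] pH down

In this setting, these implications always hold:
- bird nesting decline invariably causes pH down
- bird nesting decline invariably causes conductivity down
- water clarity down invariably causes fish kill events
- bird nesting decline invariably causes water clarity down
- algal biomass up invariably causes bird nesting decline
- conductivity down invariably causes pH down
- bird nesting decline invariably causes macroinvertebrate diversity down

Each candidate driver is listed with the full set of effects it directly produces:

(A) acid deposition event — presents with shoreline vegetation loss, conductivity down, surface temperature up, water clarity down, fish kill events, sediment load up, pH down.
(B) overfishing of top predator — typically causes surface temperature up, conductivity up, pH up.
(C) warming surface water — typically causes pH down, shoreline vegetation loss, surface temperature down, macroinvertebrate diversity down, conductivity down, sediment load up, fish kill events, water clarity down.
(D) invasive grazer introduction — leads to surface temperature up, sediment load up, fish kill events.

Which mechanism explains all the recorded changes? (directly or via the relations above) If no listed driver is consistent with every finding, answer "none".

none

Per-candidate check:
(A) acid deposition event — fish kill events match; water clarity down match; sediment load up match; surface temperature up match; macroinvertebrate diversity down miss; conductivity down match; shoreline vegetation loss match; pH down match
(B) overfishing of top predator — fish kill events miss; water clarity down miss; sediment load up miss; surface temperature up match; macroinvertebrate diversity down miss; conductivity down miss; shoreline vegetation loss miss; pH down miss
(C) warming surface water — fails on surface temperature up (predicts surface temperature down, not surface temperature up)
(D) invasive grazer introduction — fish kill events match; water clarity down miss; sediment load up match; surface temperature up match; macroinvertebrate diversity down miss; conductivity down miss; shoreline vegetation loss miss; pH down miss
No candidate is consistent with all observations.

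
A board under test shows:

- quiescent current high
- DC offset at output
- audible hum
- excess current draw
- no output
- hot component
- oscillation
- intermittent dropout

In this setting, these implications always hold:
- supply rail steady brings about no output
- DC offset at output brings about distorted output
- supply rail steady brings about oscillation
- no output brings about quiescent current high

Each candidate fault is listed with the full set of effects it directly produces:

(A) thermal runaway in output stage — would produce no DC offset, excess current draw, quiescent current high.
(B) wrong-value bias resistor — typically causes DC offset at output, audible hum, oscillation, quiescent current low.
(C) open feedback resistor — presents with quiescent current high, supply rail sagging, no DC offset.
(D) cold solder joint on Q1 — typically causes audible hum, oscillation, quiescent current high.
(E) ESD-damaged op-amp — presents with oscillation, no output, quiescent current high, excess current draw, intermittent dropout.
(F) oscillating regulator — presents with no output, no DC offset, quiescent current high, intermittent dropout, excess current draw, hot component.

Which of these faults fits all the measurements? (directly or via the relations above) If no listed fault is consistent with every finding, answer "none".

Per-candidate check:
(A) thermal runaway in output stage — quiescent current high ✓; DC offset at output ✗; audible hum ✗; excess current draw ✓; no output ✗; hot component ✗; oscillation ✗; intermittent dropout ✗
(B) wrong-value bias resistor — quiescent current high ✗; DC offset at output ✓; audible hum ✓; excess current draw ✗; no output ✗; hot component ✗; oscillation ✓; intermittent dropout ✗
(C) open feedback resistor — quiescent current high ✓; DC offset at output ✗; audible hum ✗; excess current draw ✗; no output ✗; hot component ✗; oscillation ✗; intermittent dropout ✗
(D) cold solder joint on Q1 — does not account for DC offset at output, excess current draw, no output, hot component, intermittent dropout
(E) ESD-damaged op-amp — does not account for DC offset at output, audible hum, hot component
(F) oscillating regulator — quiescent current high ✓; DC offset at output ✗; audible hum ✗; excess current draw ✓; no output ✓; hot component ✓; oscillation ✗; intermittent dropout ✓
Every candidate fails on at least one observation.

none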